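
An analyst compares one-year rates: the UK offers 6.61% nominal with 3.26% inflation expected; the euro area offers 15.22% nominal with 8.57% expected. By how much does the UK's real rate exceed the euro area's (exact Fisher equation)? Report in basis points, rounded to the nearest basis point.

The UK: (1 + 0.0661)/(1 + 0.0326) − 1 = 3.2442%
The euro area: (1 + 0.1522)/(1 + 0.0857) − 1 = 6.1251%
Differential = 3.2442% − 6.1251% = -2.8808% → -288 basis points.

-288 basis points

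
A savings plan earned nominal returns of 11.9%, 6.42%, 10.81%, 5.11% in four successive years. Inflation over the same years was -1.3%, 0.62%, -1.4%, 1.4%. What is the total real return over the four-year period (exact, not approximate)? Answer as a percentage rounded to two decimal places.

39.69%

Compound the nominal returns: 1.1190 × 1.0642 × 1.1081 × 1.0511 = 1.387000.
Compound inflation: 0.9870 × 1.0062 × 0.9860 × 1.0140 = 0.992925.
Deflate: 1.387000 / 0.992925 = 1.396883.
Total real return = 1.396883 − 1 → 39.69%.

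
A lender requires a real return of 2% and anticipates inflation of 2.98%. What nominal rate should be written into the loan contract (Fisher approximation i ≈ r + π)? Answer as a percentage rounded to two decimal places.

4.98%

i ≈ r + π = 2% + 2.98% = 4.98%.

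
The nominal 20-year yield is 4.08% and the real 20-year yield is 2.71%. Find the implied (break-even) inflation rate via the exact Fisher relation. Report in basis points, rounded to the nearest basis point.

(1 + π) = (1 + i)/(1 + r) = 1.04080 / 1.02710 = 1.013339
Break-even inflation = 1.013339 − 1 → 133 basis points.

133 basis points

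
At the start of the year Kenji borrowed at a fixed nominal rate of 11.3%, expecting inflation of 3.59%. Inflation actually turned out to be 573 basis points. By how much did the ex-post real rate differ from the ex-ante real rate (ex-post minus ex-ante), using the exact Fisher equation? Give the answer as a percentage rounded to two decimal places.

-2.17%

Ex-ante: (1 + 0.1130)/(1 + 0.0359) − 1 = 7.4428%
Ex-post: (1 + 0.1130)/(1 + 0.0573) − 1 = 5.2681%
Difference (ex-post − ex-ante) = -2.1747% → -2.17%.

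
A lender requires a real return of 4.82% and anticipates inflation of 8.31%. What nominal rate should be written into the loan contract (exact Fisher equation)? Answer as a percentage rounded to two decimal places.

13.53%

(1 + i) = (1 + r)(1 + π) = 1.04820 × 1.08310 = 1.13530542
i = 1.13530542 − 1, so the required nominal rate is 13.53%.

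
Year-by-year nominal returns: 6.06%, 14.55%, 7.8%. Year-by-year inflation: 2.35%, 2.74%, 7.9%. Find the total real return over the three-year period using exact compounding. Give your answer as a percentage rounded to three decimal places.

Nominal growth factor = 1.0606 × 1.1455 × 1.0780 = 1.309681
Price-level growth factor = 1.0235 × 1.0274 × 1.0790 = 1.134616
Real growth factor = 1.309681 / 1.134616 = 1.154294
Total real return = 1.154294 − 1 → 15.429%.

15.429%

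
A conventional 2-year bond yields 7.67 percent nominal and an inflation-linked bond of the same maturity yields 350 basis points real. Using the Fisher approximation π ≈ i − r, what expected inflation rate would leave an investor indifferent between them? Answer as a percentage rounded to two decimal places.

4.17%

π ≈ i − r = 7.67% − 3.5% → 4.17%.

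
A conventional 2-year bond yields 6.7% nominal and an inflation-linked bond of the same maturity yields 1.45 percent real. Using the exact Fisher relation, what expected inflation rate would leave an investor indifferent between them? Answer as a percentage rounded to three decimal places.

(1 + π) = (1 + i)/(1 + r) = 1.06700 / 1.01450 = 1.051750
Break-even inflation = 1.051750 − 1 → 5.175%.

5.175%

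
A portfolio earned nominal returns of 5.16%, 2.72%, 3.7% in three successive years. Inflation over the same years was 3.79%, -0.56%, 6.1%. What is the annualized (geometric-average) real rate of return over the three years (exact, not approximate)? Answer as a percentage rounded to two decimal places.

0.76%

Compound the nominal returns: 1.0516 × 1.0272 × 1.0370 = 1.12017105.
Compound inflation: 1.0379 × 0.9944 × 1.0610 = 1.09504511.
Deflate: 1.12017105 / 1.09504511 = 1.02294512.
Annualized real rate = 1.02294512^(1/3) − 1 = 0.7591% → 0.76%.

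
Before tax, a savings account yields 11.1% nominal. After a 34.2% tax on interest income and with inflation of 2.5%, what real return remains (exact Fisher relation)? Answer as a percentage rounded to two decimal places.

4.69%

After-tax nominal return = 11.1% × (1 − 0.342) = 7.3038%.
1 + r = 1.073038 / 1.02500 = 1.046866
After-tax real rate = 1.046866 − 1 → 4.69%.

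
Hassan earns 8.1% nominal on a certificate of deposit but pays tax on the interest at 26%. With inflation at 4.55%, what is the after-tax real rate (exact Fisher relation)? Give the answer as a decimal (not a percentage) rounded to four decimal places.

After-tax nominal return = 8.1% × (1 − 0.26) = 5.9940%.
1 + r = 1.05994 / 1.04550 = 1.013812
After-tax real rate = 1.013812 − 1 → 0.0138.

0.0138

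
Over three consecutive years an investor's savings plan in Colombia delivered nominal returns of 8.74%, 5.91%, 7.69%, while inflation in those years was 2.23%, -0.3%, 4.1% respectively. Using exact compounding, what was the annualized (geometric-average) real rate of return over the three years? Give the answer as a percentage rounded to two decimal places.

Nominal growth factor = 1.0874 × 1.0591 × 1.0769 = 1.24022840
Price-level growth factor = 1.0223 × 0.9970 × 1.0410 = 1.06102166
Real growth factor = 1.24022840 / 1.06102166 = 1.16890018
Annualized real rate = 1.16890018^(1/3) − 1 = 5.3398% → 5.34%.

5.34%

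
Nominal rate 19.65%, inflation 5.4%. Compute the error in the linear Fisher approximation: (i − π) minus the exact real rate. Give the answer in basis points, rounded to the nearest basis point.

Approximate: r ≈ 19.650% − 5.400% = 14.2500%
Exact: (1 + 0.1965)/(1 + 0.0540) − 1 = 13.5199%
Error = 14.2500% − 13.5199% = 0.7301% → 73 basis points.

73 basis points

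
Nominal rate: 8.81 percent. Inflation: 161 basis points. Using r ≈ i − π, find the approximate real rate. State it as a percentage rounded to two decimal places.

7.20%

r ≈ i − π = 8.81% − 1.61% = 7.20%.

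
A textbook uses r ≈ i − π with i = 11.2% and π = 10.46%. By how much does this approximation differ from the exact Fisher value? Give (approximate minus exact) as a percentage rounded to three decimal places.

Approximate: r ≈ 11.200% − 10.460% = 0.7400%
Exact: (1 + 0.1120)/(1 + 0.1046) − 1 = 0.6699%
Error = 0.7400% − 0.6699% = 0.0701% → 0.070%.

0.070%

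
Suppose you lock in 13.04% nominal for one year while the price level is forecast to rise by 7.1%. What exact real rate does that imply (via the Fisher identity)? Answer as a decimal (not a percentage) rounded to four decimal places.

0.0555

By the Fisher identity, 1 + r = (1 + i)/(1 + π).
1 + r = 1.13040 / 1.07100 = 1.055462
r = 1.055462 − 1 = 5.5462%, i.e. 0.0555.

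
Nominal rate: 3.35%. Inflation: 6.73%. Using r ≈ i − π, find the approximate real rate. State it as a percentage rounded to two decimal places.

-3.38%

r ≈ i − π = 3.35% − 6.73% = -3.38%.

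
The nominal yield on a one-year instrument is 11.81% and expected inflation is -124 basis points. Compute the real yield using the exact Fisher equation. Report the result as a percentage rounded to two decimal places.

13.21%

By the Fisher identity, 1 + r = (1 + i)/(1 + π).
1 + r = 1.11810 / 0.98760 = 1.132139
r = 1.132139 − 1 = 13.2139%, i.e. 13.21%.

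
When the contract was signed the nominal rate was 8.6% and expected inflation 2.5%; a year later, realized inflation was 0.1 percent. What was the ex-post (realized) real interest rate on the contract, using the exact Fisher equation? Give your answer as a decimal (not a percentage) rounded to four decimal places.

Ex-post: (1 + 0.0860)/(1 + 0.0010) − 1 = 8.4915%
So the realized real rate is 0.0849.

0.0849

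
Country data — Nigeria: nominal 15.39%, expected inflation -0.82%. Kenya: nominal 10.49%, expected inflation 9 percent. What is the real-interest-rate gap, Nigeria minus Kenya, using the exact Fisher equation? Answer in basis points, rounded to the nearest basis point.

Nigeria: (1 + 0.1539)/(1 − 0.0082) − 1 = 16.3440%
Kenya: (1 + 0.1049)/(1 + 0.0900) − 1 = 1.3670%
Differential = 16.3440% − 1.3670% = 14.9770% → 1498 basis points.

1498 basis points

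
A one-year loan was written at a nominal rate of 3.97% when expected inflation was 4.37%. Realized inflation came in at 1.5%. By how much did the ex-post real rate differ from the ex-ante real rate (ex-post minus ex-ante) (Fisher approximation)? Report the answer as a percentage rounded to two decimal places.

2.87%

Ex-ante: 3.97% − 4.37% = -0.400%
Ex-post: 3.97% − 1.5% = 2.470%
Difference (ex-post − ex-ante) = 2.8700% → 2.87%.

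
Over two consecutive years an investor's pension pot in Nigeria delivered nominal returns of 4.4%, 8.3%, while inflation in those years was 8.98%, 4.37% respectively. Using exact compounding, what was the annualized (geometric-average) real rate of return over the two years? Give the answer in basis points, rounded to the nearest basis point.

-30 basis points

Nominal growth factor = 1.0440 × 1.0830 = 1.13065200
Price-level growth factor = 1.0898 × 1.0437 = 1.13742426
Real growth factor = 1.13065200 / 1.13742426 = 0.99404597
Annualized real rate = 0.99404597^(1/2) − 1 = -0.2981% → -30 basis points.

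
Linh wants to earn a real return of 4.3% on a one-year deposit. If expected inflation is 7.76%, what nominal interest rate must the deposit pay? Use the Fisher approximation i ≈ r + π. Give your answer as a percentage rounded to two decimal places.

12.06%

i ≈ r + π = 4.3% + 7.76% = 12.06%.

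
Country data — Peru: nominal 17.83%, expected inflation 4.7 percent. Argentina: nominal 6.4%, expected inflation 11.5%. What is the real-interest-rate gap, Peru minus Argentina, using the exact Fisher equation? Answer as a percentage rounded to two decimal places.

17.11%

Peru: (1 + 0.1783)/(1 + 0.0470) − 1 = 12.5406%
Argentina: (1 + 0.0640)/(1 + 0.1150) − 1 = -4.5740%
Differential = 12.5406% − (-4.5740%) = 17.1146% → 17.11%.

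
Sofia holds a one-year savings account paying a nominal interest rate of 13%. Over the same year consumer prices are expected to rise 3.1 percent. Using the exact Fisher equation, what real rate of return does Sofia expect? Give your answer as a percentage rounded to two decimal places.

9.60%

1 + r = 1.13000 / 1.03100 = 1.096023
r = 1.096023 − 1 = 9.6023%, i.e. 9.60%.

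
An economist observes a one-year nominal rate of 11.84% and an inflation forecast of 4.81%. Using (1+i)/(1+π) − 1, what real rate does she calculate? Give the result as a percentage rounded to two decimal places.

1 + r = 1.11840 / 1.04810 = 1.067074
r = 1.067074 − 1 = 6.7074%, i.e. 6.71%.

6.71%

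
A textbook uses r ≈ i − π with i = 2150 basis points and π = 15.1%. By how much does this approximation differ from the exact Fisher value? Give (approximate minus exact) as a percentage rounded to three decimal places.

0.840%

Approximate: r ≈ 21.500% − 15.100% = 6.4000%
Exact: (1 + 0.2150)/(1 + 0.1510) − 1 = 5.5604%
Error = 6.4000% − 5.5604% = 0.8396% → 0.840%.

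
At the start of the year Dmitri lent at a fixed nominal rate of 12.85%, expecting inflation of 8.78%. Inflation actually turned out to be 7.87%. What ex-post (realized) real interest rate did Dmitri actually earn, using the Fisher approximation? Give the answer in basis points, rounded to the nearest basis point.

498 basis points

Ex-post: 12.85% − 7.87% = 4.980%
So the realized real rate is 498 basis points.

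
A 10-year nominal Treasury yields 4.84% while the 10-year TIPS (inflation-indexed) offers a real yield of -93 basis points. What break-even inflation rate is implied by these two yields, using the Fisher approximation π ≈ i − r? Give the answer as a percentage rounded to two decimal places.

π ≈ i − r = 4.84% − (-0.93%) → 5.77%.

5.77%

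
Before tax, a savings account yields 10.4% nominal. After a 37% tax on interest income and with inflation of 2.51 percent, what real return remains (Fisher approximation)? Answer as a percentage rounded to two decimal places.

After-tax nominal return = 10.4% × (1 − 0.37) = 6.5520%.
r ≈ 6.5520% − 2.51% → 4.04%.

4.04%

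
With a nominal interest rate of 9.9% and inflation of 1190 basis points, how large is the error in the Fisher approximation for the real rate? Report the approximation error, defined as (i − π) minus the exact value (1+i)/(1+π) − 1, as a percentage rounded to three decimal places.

Approximate: r ≈ 9.900% − 11.900% = -2.0000%
Exact: (1 + 0.0990)/(1 + 0.1190) − 1 = -1.7873%
Error = -2.0000% − (-1.7873%) = -0.2127% → -0.213%.

-0.213%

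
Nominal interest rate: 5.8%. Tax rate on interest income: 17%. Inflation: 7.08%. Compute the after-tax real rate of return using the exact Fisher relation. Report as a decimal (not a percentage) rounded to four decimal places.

After-tax nominal return = 5.8% × (1 − 0.17) = 4.8140%.
1 + r = 1.04814 / 1.07080 = 0.978838
After-tax real rate = 0.978838 − 1 → -0.0212.

-0.0212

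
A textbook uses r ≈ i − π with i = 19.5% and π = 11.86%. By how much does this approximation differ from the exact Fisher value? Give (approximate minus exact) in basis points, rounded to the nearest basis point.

Approximate: r ≈ 19.500% − 11.860% = 7.6400%
Exact: (1 + 0.1950)/(1 + 0.1186) − 1 = 6.8300%
Error = 7.6400% − 6.8300% = 0.8100% → 81 basis points.

81 basis points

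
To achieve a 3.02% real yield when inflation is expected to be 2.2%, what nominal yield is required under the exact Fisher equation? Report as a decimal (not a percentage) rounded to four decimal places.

0.0529

(1 + i) = (1 + r)(1 + π) = 1.03020 × 1.02200 = 1.0528644
i = 1.0528644 − 1, so the required nominal rate is 0.0529.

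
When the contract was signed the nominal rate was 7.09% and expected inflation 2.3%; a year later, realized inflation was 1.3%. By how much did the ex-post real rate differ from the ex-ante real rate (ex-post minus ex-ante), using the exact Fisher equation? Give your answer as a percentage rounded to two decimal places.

Ex-ante: (1 + 0.0709)/(1 + 0.0230) − 1 = 4.6823%
Ex-post: (1 + 0.0709)/(1 + 0.0130) − 1 = 5.7157%
Difference (ex-post − ex-ante) = 1.0334% → 1.03%.

1.03%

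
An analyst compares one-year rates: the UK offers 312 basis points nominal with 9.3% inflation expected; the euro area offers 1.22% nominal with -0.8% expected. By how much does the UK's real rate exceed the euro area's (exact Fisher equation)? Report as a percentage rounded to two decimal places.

-7.69%

The UK: (1 + 0.0312)/(1 + 0.0930) − 1 = -5.6542%
The euro area: (1 + 0.0122)/(1 − 0.0080) − 1 = 2.0363%
Differential = -5.6542% − 2.0363% = -7.6905% → -7.69%.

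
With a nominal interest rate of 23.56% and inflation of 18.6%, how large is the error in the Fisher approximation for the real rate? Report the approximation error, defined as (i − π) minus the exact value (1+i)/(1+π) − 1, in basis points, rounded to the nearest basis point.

Approximate: r ≈ 23.560% − 18.600% = 4.9600%
Exact: (1 + 0.2356)/(1 + 0.1860) − 1 = 4.1821%
Error = 4.9600% − 4.1821% = 0.7779% → 78 basis points.

78 basis points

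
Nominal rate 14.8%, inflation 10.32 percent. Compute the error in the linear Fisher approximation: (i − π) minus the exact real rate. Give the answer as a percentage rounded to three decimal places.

Approximate: r ≈ 14.800% − 10.320% = 4.4800%
Exact: (1 + 0.1480)/(1 + 0.1032) − 1 = 4.0609%
Error = 4.4800% − 4.0609% = 0.4191% → 0.419%.

0.419%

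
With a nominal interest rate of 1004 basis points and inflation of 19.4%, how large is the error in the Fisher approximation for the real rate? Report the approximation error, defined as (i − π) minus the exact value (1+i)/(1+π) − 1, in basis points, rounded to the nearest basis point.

-152 basis points

Approximate: r ≈ 10.040% − 19.400% = -9.3600%
Exact: (1 + 0.1004)/(1 + 0.1940) − 1 = -7.8392%
Error = -9.3600% − (-7.8392%) = -1.5208% → -152 basis points.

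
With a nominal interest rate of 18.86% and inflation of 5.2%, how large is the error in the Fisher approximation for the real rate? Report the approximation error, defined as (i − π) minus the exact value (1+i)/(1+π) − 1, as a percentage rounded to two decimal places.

Approximate: r ≈ 18.860% − 5.200% = 13.6600%
Exact: (1 + 0.1886)/(1 + 0.0520) − 1 = 12.9848%
Error = 13.6600% − 12.9848% = 0.6752% → 0.68%.

0.68%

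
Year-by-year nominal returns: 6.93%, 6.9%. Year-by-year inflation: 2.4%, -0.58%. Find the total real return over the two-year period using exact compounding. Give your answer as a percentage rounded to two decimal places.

Nominal growth factor = 1.0693 × 1.0690 = 1.143082
Price-level growth factor = 1.0240 × 0.9942 = 1.018061
Real growth factor = 1.143082 / 1.018061 = 1.122803
Total real return = 1.122803 − 1 → 12.28%.

12.28%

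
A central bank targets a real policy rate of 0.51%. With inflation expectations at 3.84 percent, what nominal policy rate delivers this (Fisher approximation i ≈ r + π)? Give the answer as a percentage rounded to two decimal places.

4.35%

i ≈ r + π = 0.51% + 3.84% = 4.35%.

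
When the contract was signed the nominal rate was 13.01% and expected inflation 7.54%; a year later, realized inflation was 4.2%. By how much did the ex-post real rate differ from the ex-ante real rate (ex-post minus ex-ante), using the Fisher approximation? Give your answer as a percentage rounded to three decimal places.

Ex-ante: 13.01% − 7.54% = 5.470%
Ex-post: 13.01% − 4.2% = 8.810%
Difference (ex-post − ex-ante) = 3.3400% → 3.340%.

3.340%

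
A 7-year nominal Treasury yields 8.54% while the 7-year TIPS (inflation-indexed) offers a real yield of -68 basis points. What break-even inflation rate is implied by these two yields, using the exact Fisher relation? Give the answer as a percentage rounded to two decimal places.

(1 + π) = (1 + i)/(1 + r) = 1.08540 / 0.99320 = 1.092831
Break-even inflation = 1.092831 − 1 → 9.28%.

9.28%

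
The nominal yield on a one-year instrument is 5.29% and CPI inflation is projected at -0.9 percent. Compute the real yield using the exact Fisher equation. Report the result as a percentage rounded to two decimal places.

By the Fisher relation, 1 + r = (1 + i)/(1 + π).
1 + r = 1.05290 / 0.99100 = 1.062462
r = 1.062462 − 1 = 6.2462%, i.e. 6.25%.

6.25%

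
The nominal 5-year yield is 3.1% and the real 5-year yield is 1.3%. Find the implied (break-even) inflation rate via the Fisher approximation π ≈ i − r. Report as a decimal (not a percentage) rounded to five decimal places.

π ≈ i − r = 3.1% − 1.3% → 0.01800.

0.01800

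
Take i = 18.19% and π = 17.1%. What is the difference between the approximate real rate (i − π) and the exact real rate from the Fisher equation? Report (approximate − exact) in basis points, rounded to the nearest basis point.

Approximate: r ≈ 18.190% − 17.100% = 1.0900%
Exact: (1 + 0.1819)/(1 + 0.1710) − 1 = 0.9308%
Error = 1.0900% − 0.9308% = 0.1592% → 16 basis points.

16 basis points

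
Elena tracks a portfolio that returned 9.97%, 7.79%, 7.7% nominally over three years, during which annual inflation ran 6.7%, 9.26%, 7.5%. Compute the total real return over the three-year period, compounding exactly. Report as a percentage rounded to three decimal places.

Compound the nominal returns: 1.0997 × 1.0779 × 1.0770 = 1.276640.
Compound inflation: 1.0670 × 1.0926 × 1.0750 = 1.253240.
Deflate: 1.276640 / 1.253240 = 1.018672.
Total real return = 1.018672 − 1 → 1.867%.

1.867%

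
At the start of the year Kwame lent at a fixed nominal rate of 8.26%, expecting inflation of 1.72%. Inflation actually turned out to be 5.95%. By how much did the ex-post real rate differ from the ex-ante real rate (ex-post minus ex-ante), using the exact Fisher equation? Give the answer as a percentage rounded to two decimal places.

-4.25%

Ex-ante: (1 + 0.0826)/(1 + 0.0172) − 1 = 6.4294%
Ex-post: (1 + 0.0826)/(1 + 0.0595) − 1 = 2.1803%
Difference (ex-post − ex-ante) = -4.2491% → -4.25%.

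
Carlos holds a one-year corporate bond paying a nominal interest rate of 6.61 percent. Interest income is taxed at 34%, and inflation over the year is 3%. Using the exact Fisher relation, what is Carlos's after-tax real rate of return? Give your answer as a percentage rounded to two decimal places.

After-tax nominal return = 6.61% × (1 − 0.34) = 4.3626%.
1 + r = 1.043626 / 1.03000 = 1.013229
After-tax real rate = 1.013229 − 1 → 1.32%.

1.32%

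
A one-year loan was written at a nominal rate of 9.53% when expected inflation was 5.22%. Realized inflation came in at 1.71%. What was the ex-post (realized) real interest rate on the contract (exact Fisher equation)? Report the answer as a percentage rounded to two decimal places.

Ex-post: (1 + 0.0953)/(1 + 0.0171) − 1 = 7.6885%
So the realized real rate is 7.69%.

7.69%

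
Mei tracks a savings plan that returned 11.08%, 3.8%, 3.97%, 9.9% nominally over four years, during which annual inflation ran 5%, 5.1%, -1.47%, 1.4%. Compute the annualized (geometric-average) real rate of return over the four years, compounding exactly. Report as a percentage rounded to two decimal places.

Compound the nominal returns: 1.1108 × 1.0380 × 1.0397 × 1.0990 = 1.31746462.
Compound inflation: 1.0500 × 1.0510 × 0.9853 × 1.0140 = 1.10255040.
Deflate: 1.31746462 / 1.10255040 = 1.19492462.
Annualized real rate = 1.19492462^(1/4) − 1 = 4.5527% → 4.55%.

4.55%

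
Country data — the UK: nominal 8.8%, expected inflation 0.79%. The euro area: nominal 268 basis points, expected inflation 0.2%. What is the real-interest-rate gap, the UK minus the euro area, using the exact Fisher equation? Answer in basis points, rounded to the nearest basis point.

The UK: (1 + 0.0880)/(1 + 0.0079) − 1 = 7.9472%
The euro area: (1 + 0.0268)/(1 + 0.0020) − 1 = 2.4750%
Differential = 7.9472% − 2.4750% = 5.4722% → 547 basis points.

547 basis points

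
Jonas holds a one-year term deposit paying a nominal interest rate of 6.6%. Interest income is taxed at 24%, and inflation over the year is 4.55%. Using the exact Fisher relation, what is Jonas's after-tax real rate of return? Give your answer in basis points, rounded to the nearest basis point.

45 basis points

After-tax nominal return = 6.6% × (1 − 0.24) = 5.0160%.
1 + r = 1.05016 / 1.04550 = 1.004457
After-tax real rate = 1.004457 − 1 → 45 basis points.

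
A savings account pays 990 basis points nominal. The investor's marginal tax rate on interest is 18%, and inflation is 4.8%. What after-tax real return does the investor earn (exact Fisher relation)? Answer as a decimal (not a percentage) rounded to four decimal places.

After-tax nominal return = 9.9% × (1 − 0.18) = 8.1180%.
1 + r = 1.08118 / 1.04800 = 1.031660
After-tax real rate = 1.031660 − 1 → 0.0317.

0.0317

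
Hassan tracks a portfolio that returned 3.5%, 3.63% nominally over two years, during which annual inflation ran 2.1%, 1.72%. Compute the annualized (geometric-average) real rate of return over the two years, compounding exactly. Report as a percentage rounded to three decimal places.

1.624%

Compound the nominal returns: 1.0350 × 1.0363 = 1.07257050.
Compound inflation: 1.0210 × 1.0172 = 1.03856120.
Deflate: 1.07257050 / 1.03856120 = 1.03274655.
Annualized real rate = 1.03274655^(1/2) − 1 = 1.6241% → 1.624%.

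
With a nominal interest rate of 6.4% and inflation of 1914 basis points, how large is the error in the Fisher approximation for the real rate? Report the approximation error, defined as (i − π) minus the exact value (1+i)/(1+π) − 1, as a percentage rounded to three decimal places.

Approximate: r ≈ 6.400% − 19.140% = -12.7400%
Exact: (1 + 0.0640)/(1 + 0.1914) − 1 = -10.6933%
Error = -12.7400% − (-10.6933%) = -2.0467% → -2.047%.

-2.047%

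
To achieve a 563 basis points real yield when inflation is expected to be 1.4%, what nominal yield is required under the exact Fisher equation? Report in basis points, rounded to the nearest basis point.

711 basis points

(1 + i) = (1 + r)(1 + π) = 1.05630 × 1.01400 = 1.0710882
i = 1.0710882 − 1, so the required nominal rate is 711 basis points.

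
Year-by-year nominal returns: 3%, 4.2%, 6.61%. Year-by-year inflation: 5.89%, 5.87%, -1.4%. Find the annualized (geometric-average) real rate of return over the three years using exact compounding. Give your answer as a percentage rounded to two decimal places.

1.16%

Compound the nominal returns: 1.0300 × 1.0420 × 1.0661 = 1.14420249.
Compound inflation: 1.0589 × 1.0587 × 0.9860 = 1.10536263.
Deflate: 1.14420249 / 1.10536263 = 1.03513766.
Annualized real rate = 1.03513766^(1/3) − 1 = 1.1578% → 1.16%.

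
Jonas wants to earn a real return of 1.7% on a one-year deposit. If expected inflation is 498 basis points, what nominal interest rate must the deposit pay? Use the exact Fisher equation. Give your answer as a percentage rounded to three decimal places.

(1 + i) = (1 + r)(1 + π) = 1.01700 × 1.04980 = 1.0676466
i = 1.0676466 − 1, so the required nominal rate is 6.765%.

6.765%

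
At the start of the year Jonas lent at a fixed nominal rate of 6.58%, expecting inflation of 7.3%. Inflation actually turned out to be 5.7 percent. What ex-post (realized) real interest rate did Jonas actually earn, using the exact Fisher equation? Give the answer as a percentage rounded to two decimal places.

Ex-post: (1 + 0.0658)/(1 + 0.0570) − 1 = 0.8325%
So the realized real rate is 0.83%.

0.83%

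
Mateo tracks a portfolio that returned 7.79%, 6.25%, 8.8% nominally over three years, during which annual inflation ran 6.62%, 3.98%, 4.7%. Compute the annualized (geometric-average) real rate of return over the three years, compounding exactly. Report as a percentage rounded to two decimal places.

Nominal growth factor = 1.0779 × 1.0625 × 1.0880 = 1.24605240
Price-level growth factor = 1.0662 × 1.0398 × 1.0470 = 1.16074059
Real growth factor = 1.24605240 / 1.16074059 = 1.07349774
Annualized real rate = 1.07349774^(1/3) − 1 = 2.3922% → 2.39%.

2.39%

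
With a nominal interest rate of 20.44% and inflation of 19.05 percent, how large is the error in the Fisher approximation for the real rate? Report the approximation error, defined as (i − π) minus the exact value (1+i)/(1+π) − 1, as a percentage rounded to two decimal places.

0.22%

Approximate: r ≈ 20.440% − 19.050% = 1.3900%
Exact: (1 + 0.2044)/(1 + 0.1905) − 1 = 1.1676%
Error = 1.3900% − 1.1676% = 0.2224% → 0.22%.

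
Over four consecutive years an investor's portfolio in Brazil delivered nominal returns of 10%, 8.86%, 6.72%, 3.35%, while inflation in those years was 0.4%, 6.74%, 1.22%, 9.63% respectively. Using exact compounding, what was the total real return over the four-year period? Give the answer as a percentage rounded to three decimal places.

Nominal growth factor = 1.1000 × 1.0886 × 1.0672 × 1.0335 = 1.320740
Price-level growth factor = 1.0040 × 1.0674 × 1.0122 × 1.0963 = 1.189205
Real growth factor = 1.320740 / 1.189205 = 1.110608
Total real return = 1.110608 − 1 → 11.061%.

11.061%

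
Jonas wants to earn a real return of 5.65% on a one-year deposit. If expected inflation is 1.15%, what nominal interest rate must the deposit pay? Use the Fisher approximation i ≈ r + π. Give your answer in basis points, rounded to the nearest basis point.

680 basis points

i ≈ r + π = 5.65% + 1.15% = 680 basis points.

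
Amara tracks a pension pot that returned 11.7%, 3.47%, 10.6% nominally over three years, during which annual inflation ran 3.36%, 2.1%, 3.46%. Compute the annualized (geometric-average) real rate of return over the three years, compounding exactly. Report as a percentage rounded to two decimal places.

5.40%

Nominal growth factor = 1.1170 × 1.0347 × 1.1060 = 1.27827045
Price-level growth factor = 1.0336 × 1.0210 × 1.0346 = 1.09181917
Real growth factor = 1.27827045 / 1.09181917 = 1.17077120
Annualized real rate = 1.17077120^(1/3) − 1 = 5.3960% → 5.40%.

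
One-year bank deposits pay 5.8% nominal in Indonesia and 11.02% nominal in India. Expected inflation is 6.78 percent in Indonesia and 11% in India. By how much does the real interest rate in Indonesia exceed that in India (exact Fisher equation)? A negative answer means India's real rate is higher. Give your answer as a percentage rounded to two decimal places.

-0.94%

Indonesia: (1 + 0.0580)/(1 + 0.0678) − 1 = -0.9178%
India: (1 + 0.1102)/(1 + 0.1100) − 1 = 0.0180%
Differential = -0.9178% − 0.0180% = -0.9358% → -0.94%.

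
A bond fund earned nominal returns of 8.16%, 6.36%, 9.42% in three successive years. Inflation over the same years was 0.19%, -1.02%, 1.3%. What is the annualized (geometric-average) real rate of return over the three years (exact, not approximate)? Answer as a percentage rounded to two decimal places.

7.81%

Compound the nominal returns: 1.0816 × 1.0636 × 1.0942 = 1.25875648.
Compound inflation: 1.0019 × 0.9898 × 1.0130 = 1.00457247.
Deflate: 1.25875648 / 1.00457247 = 1.25302705.
Annualized real rate = 1.25302705^(1/3) − 1 = 7.8086% → 7.81%.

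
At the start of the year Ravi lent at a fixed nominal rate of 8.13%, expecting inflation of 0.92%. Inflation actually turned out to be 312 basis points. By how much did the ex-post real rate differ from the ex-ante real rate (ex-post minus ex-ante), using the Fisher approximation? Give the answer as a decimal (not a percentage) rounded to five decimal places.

Ex-ante: 8.13% − 0.92% = 7.210%
Ex-post: 8.13% − 3.12% = 5.010%
Difference (ex-post − ex-ante) = -2.2000% → -0.02200.

-0.02200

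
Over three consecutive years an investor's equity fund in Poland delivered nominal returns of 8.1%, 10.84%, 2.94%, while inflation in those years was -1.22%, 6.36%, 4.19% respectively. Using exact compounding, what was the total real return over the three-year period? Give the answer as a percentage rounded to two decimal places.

12.68%

Nominal growth factor = 1.0810 × 1.1084 × 1.0294 = 1.233407
Price-level growth factor = 0.9878 × 1.0636 × 1.0419 = 1.094645
Real growth factor = 1.233407 / 1.094645 = 1.126764
Total real return = 1.126764 − 1 → 12.68%.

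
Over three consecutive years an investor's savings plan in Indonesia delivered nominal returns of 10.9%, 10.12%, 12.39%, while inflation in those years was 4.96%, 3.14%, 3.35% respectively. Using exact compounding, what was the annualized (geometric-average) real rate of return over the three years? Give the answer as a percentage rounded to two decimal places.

Compound the nominal returns: 1.1090 × 1.1012 × 1.1239 = 1.37254130.
Compound inflation: 1.0496 × 1.0314 × 1.0335 = 1.11882311.
Deflate: 1.37254130 / 1.11882311 = 1.22677238.
Annualized real rate = 1.22677238^(1/3) − 1 = 7.0503% → 7.05%.

7.05%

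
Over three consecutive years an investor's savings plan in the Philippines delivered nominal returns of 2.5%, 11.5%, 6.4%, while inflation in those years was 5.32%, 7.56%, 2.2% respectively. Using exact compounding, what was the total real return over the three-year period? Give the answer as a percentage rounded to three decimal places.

Nominal growth factor = 1.0250 × 1.1150 × 1.0640 = 1.21601900
Price-level growth factor = 1.0532 × 1.0756 × 1.0220 = 1.15774400
Real growth factor = 1.21601900 / 1.15774400 = 1.05033496
Total real return = 1.05033496 − 1 → 5.033%.

5.033%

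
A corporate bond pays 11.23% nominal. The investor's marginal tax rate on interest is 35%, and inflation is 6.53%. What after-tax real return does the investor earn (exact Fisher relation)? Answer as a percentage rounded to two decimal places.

0.72%

After-tax nominal return = 11.23% × (1 − 0.35) = 7.2995%.
1 + r = 1.072995 / 1.06530 = 1.007223
After-tax real rate = 1.007223 − 1 → 0.72%.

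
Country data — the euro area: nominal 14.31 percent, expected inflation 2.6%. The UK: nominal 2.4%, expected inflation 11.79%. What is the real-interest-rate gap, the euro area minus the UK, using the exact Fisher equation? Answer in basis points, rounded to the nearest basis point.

The euro area: (1 + 0.1431)/(1 + 0.0260) − 1 = 11.4133%
The UK: (1 + 0.0240)/(1 + 0.1179) − 1 = -8.3997%
Differential = 11.4133% − (-8.3997%) = 19.8129% → 1981 basis points.

1981 basis points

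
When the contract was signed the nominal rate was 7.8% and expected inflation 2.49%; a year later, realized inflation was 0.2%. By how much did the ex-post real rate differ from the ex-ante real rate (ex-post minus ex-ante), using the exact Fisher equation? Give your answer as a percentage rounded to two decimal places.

Ex-ante: (1 + 0.0780)/(1 + 0.0249) − 1 = 5.1810%
Ex-post: (1 + 0.0780)/(1 + 0.0020) − 1 = 7.5848%
Difference (ex-post − ex-ante) = 2.4038% → 2.40%.

2.40%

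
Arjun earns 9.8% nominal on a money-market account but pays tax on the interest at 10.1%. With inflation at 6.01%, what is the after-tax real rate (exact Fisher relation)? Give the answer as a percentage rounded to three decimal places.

2.641%

After-tax nominal return = 9.8% × (1 − 0.101) = 8.8102%.
1 + r = 1.088102 / 1.06010 = 1.026414
After-tax real rate = 1.026414 − 1 → 2.641%.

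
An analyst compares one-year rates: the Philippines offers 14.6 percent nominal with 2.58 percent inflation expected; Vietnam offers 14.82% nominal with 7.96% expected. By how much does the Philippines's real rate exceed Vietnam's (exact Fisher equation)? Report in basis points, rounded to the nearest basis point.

536 basis points

The Philippines: (1 + 0.1460)/(1 + 0.0258) − 1 = 11.7177%
Vietnam: (1 + 0.1482)/(1 + 0.0796) − 1 = 6.3542%
Differential = 11.7177% − 6.3542% = 5.3635% → 536 basis points.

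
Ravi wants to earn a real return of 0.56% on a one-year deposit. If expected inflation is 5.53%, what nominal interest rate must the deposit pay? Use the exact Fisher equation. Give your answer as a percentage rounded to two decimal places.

(1 + i) = (1 + r)(1 + π) = 1.00560 × 1.05530 = 1.06120968
i = 1.06120968 − 1, so the required nominal rate is 6.12%.

6.12%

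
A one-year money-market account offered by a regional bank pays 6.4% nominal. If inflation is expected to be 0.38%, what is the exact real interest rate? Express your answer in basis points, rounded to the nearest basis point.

1 + r = 1.06400 / 1.00380 = 1.059972
r = 1.059972 − 1 = 5.9972%, i.e. 600 basis points.

600 basis points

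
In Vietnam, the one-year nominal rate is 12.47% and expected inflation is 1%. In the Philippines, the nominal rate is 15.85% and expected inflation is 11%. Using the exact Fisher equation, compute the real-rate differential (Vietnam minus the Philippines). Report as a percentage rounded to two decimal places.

Vietnam: (1 + 0.1247)/(1 + 0.0100) − 1 = 11.3564%
The Philippines: (1 + 0.1585)/(1 + 0.1100) − 1 = 4.3694%
Differential = 11.3564% − 4.3694% = 6.9871% → 6.99%.

6.99%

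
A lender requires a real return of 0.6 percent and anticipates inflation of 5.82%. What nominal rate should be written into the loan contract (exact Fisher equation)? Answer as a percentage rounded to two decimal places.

6.45%

(1 + i) = (1 + r)(1 + π) = 1.00600 × 1.05820 = 1.0645492
i = 1.0645492 − 1, so the required nominal rate is 6.45%.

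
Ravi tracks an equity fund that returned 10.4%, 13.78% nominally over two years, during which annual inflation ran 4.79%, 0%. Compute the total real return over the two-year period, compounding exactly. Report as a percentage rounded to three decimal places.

Compound the nominal returns: 1.1040 × 1.1378 = 1.256131.
Compound inflation: 1.0479 × 1.0000 = 1.047900.
Deflate: 1.256131 / 1.047900 = 1.198713.
Total real return = 1.198713 − 1 → 19.871%.

19.871%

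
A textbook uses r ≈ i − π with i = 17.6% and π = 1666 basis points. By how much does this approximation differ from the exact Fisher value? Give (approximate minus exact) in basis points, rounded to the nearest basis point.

Approximate: r ≈ 17.600% − 16.660% = 0.9400%
Exact: (1 + 0.1760)/(1 + 0.1666) − 1 = 0.8058%
Error = 0.9400% − 0.8058% = 0.1342% → 13 basis points.

13 basis points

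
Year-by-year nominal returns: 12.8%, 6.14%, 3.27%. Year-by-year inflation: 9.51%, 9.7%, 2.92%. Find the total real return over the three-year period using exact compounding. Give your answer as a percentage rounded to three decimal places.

0.001%

Compound the nominal returns: 1.1280 × 1.0614 × 1.0327 = 1.23640958.
Compound inflation: 1.0951 × 1.0970 × 1.0292 = 1.23640338.
Deflate: 1.23640958 / 1.23640338 = 1.00000501.
Total real return = 1.00000501 − 1 → 0.001%.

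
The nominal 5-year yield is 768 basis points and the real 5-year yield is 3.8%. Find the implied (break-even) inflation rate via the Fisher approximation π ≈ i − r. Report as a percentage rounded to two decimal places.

3.88%

π ≈ i − r = 7.68% − 3.8% → 3.88%.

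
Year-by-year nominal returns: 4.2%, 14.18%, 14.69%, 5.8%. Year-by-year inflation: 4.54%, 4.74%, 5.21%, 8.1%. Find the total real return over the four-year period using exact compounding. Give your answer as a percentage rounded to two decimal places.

Nominal growth factor = 1.0420 × 1.1418 × 1.1469 × 1.0580 = 1.443673
Price-level growth factor = 1.0454 × 1.0474 × 1.0521 × 1.0810 = 1.245311
Real growth factor = 1.443673 / 1.245311 = 1.159288
Total real return = 1.159288 − 1 → 15.93%.

15.93%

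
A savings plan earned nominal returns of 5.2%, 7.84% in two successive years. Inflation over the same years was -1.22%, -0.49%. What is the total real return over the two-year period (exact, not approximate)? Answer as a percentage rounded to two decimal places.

Nominal growth factor = 1.0520 × 1.0784 = 1.134477
Price-level growth factor = 0.9878 × 0.9951 = 0.982960
Real growth factor = 1.134477 / 0.982960 = 1.154144
Total real return = 1.154144 − 1 → 15.41%.

15.41%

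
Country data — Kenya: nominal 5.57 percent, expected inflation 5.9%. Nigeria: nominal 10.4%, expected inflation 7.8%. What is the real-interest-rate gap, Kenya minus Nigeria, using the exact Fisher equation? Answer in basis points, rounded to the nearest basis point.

-272 basis points

Kenya: (1 + 0.0557)/(1 + 0.0590) − 1 = -0.3116%
Nigeria: (1 + 0.1040)/(1 + 0.0780) − 1 = 2.4119%
Differential = -0.3116% − 2.4119% = -2.7235% → -272 basis points.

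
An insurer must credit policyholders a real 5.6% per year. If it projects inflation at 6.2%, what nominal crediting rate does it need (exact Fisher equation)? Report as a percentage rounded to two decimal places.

12.15%

(1 + i) = (1 + r)(1 + π) = 1.05600 × 1.06200 = 1.121472
i = 1.121472 − 1, so the required nominal rate is 12.15%.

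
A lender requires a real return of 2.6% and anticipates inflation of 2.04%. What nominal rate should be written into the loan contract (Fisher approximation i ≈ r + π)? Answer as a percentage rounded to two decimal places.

4.64%

i ≈ r + π = 2.6% + 2.04% = 4.64%.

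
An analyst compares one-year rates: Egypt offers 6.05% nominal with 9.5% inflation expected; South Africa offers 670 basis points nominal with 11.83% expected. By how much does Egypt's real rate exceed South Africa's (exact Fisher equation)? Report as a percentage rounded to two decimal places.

Egypt: (1 + 0.0605)/(1 + 0.0950) − 1 = -3.1507%
South Africa: (1 + 0.0670)/(1 + 0.1183) − 1 = -4.5873%
Differential = -3.1507% − (-4.5873%) = 1.4366% → 1.44%.

1.44%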